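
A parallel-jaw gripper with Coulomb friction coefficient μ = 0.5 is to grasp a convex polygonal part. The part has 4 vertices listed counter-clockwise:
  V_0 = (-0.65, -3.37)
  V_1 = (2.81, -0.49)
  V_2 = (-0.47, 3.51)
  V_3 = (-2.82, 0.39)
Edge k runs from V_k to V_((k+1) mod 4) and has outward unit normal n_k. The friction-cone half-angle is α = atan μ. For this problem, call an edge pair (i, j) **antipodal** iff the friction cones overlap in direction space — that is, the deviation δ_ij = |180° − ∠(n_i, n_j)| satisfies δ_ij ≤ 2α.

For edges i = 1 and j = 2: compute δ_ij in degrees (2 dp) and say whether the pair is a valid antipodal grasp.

δ = 76.34°, invalid

α = atan 0.5 = 26.57°;  2α = 53.13°
edge 1: e_1 = (-3.28, +4.00);  n_1 = (+0.7733, +0.6341)
edge 2: e_2 = (-2.35, -3.12);  n_2 = (-0.7988, +0.6016)
∠(n_1, n_2) = 103.66°
δ = |180° − 103.66°| = 76.34°
76.34° > 2α = 53.13°  →  invalid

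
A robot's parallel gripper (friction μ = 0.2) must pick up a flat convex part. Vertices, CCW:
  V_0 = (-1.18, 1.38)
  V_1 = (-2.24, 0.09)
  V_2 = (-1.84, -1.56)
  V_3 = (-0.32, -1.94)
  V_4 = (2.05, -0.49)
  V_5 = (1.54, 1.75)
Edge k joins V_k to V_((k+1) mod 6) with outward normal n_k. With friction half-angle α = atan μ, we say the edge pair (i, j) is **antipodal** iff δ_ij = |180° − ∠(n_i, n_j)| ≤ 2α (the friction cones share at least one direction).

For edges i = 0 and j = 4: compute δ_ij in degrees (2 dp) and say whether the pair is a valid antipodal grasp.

δ = 52.24°, invalid

α = atan 0.2 = 11.31°;  2α = 22.62°
edge 0: e_0 = (-1.06, -1.29);  n_0 = (-0.7726, +0.6349)
edge 4: e_4 = (-0.51, +2.24);  n_4 = (+0.9750, +0.2220)
∠(n_0, n_4) = 127.76°
δ = |180° − 127.76°| = 52.24°
52.24° > 2α = 22.62°  →  invalid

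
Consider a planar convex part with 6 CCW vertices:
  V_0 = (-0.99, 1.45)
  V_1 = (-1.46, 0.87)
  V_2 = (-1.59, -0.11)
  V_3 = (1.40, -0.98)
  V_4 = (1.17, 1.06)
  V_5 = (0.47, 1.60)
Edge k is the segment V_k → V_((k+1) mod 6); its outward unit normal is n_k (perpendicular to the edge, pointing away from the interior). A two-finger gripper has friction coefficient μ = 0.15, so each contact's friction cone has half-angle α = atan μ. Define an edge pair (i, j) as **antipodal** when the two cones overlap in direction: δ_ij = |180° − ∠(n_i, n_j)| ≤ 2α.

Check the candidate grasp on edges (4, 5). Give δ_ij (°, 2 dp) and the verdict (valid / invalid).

δ = 136.49°, invalid

α = atan 0.15 = 8.53°;  2α = 17.06°
edge 4: e_4 = (-0.70, +0.54);  n_4 = (+0.6108, +0.7918)
edge 5: e_5 = (-1.46, -0.15);  n_5 = (-0.1022, +0.9948)
∠(n_4, n_5) = 43.51°
δ = |180° − 43.51°| = 136.49°
136.49° > 2α = 17.06°  →  invalid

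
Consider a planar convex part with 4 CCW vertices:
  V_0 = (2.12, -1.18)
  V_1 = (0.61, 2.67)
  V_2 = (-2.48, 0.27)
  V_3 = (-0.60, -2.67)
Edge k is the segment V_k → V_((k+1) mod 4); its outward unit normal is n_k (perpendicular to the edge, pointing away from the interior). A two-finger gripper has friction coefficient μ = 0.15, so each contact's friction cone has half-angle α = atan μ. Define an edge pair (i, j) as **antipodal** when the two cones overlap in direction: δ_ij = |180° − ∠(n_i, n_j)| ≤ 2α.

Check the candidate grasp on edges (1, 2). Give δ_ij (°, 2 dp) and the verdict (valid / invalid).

α = atan 0.15 = 8.53°;  2α = 17.06°
edge 1: e_1 = (-3.09, -2.40);  n_1 = (-0.6134, +0.7898)
edge 2: e_2 = (+1.88, -2.94);  n_2 = (-0.8425, -0.5387)
∠(n_1, n_2) = 84.76°
δ = |180° − 84.76°| = 95.24°
95.24° > 2α = 17.06°  →  invalid

δ = 95.24°, invalid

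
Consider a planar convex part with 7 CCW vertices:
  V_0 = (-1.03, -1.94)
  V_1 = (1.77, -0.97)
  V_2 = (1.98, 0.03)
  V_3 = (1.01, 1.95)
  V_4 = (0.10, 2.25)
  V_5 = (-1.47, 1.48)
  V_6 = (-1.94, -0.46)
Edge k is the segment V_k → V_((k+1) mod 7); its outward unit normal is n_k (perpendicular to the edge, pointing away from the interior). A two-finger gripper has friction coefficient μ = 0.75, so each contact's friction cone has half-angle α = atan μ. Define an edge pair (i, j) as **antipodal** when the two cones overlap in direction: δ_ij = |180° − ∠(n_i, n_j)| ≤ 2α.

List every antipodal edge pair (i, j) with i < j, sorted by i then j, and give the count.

count = 9; pairs: (0,3), (0,4), (0,5), (1,4), (1,5), (1,6), (2,5), (2,6), (3,6)

α = atan 0.75 = 36.87°;  2α = 73.74°
n_0 = (+0.3273, -0.9449)
n_1 = (+0.9787, -0.2055)
n_2 = (+0.8926, +0.4509)
n_3 = (+0.3131, +0.9497)
n_4 = (-0.4403, +0.8978)
n_5 = (-0.9719, +0.2355)
n_6 = (-0.8519, -0.5238)
  (0,1): δ = 120.97°  ·
  (0,2): δ = 82.30°  ·
  (0,3): δ = 37.35°  ✓
  (0,4): δ = 7.02°  ✓
  (0,5): δ = 57.27°  ✓
  (0,6): δ = 102.48°  ·
  (1,2): δ = 141.34°  ·
  (1,3): δ = 96.39°  ·
  (1,4): δ = 52.01°  ✓
  (1,5): δ = 1.76°  ✓
  (1,6): δ = 43.45°  ✓
  (2,3): δ = 135.05°  ·
  (2,4): δ = 90.68°  ·
  (2,5): δ = 40.42°  ✓
  (2,6): δ = 4.78°  ✓
  (3,4): δ = 135.63°  ·
  (3,5): δ = 85.37°  ·
  (3,6): δ = 40.17°  ✓
  (4,5): δ = 129.74°  ·
  (4,6): δ = 84.54°  ·
  (5,6): δ = 134.80°  ·
antipodal pairs: 9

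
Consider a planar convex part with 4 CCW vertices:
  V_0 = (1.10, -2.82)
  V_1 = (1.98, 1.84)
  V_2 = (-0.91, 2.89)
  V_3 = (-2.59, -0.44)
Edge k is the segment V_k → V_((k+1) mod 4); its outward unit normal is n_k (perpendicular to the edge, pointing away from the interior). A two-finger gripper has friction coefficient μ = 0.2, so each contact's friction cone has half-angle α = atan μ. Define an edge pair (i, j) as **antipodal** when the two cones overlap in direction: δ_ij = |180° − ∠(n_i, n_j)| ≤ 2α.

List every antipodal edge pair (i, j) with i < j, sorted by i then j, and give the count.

count = 2; pairs: (0,2), (1,3)

α = atan 0.2 = 11.31°;  2α = 22.62°
n_0 = (+0.9826, -0.1856)
n_1 = (+0.3415, +0.9399)
n_2 = (-0.8928, +0.4504)
n_3 = (-0.5420, -0.8404)
  (0,1): δ = 99.27°  ·
  (0,2): δ = 16.08°  ✓
  (0,3): δ = 67.87°  ·
  (1,2): δ = 96.80°  ·
  (1,3): δ = 12.85°  ✓
  (2,3): δ = 96.05°  ·
antipodal pairs: 2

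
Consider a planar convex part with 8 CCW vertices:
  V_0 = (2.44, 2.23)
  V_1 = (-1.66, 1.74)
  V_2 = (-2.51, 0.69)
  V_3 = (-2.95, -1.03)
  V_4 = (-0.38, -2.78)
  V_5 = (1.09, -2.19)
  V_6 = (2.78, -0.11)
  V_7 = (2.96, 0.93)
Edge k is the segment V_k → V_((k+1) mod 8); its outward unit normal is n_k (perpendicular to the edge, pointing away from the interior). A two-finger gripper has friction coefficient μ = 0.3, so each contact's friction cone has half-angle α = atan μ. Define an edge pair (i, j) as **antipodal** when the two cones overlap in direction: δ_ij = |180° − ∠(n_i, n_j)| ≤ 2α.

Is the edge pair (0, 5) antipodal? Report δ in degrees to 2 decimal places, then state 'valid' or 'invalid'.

δ = 44.09°, invalid

α = atan 0.3 = 16.70°;  2α = 33.40°
edge 0: e_0 = (-4.10, -0.49);  n_0 = (-0.1187, +0.9929)
edge 5: e_5 = (+1.69, +2.08);  n_5 = (+0.7761, -0.6306)
∠(n_0, n_5) = 135.91°
δ = |180° − 135.91°| = 44.09°
44.09° > 2α = 33.40°  →  invalid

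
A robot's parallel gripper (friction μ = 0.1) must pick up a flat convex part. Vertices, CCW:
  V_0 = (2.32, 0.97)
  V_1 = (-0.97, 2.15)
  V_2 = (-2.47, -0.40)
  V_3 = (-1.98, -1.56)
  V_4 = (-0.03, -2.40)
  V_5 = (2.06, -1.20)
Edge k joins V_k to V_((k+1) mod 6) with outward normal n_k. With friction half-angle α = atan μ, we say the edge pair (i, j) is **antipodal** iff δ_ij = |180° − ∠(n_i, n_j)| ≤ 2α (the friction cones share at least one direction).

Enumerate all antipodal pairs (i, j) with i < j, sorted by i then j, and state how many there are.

count = 1; pairs: (0,3)

α = atan 0.1 = 5.71°;  2α = 11.42°
n_0 = (+0.3376, +0.9413)
n_1 = (-0.8619, +0.5070)
n_2 = (-0.9212, -0.3891)
n_3 = (-0.3956, -0.9184)
n_4 = (+0.4979, -0.8672)
n_5 = (+0.9929, -0.1190)
  (0,1): δ = 100.73°  ·
  (0,2): δ = 47.37°  ·
  (0,3): δ = 3.57°  ✓
  (0,4): δ = 49.59°  ·
  (0,5): δ = 102.90°  ·
  (1,2): δ = 126.63°  ·
  (1,3): δ = 82.84°  ·
  (1,4): δ = 29.67°  ·
  (1,5): δ = 23.63°  ·
  (2,3): δ = 136.20°  ·
  (2,4): δ = 83.04°  ·
  (2,5): δ = 29.73°  ·
  (3,4): δ = 126.83°  ·
  (3,5): δ = 73.53°  ·
  (4,5): δ = 126.70°  ·
antipodal pairs: 1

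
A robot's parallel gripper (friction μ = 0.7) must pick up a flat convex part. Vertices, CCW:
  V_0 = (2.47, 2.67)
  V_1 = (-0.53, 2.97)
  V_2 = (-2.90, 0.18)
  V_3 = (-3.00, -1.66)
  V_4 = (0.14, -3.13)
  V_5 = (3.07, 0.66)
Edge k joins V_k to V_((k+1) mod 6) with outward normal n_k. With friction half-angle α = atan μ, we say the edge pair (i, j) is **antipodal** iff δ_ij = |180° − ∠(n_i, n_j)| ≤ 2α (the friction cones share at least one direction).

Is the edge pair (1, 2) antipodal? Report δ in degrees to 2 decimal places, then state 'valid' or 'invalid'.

δ = 142.76°, invalid

α = atan 0.7 = 34.99°;  2α = 69.98°
edge 1: e_1 = (-2.37, -2.79);  n_1 = (-0.7621, +0.6474)
edge 2: e_2 = (-0.10, -1.84);  n_2 = (-0.9985, +0.0543)
∠(n_1, n_2) = 37.24°
δ = |180° − 37.24°| = 142.76°
142.76° > 2α = 69.98°  →  invalid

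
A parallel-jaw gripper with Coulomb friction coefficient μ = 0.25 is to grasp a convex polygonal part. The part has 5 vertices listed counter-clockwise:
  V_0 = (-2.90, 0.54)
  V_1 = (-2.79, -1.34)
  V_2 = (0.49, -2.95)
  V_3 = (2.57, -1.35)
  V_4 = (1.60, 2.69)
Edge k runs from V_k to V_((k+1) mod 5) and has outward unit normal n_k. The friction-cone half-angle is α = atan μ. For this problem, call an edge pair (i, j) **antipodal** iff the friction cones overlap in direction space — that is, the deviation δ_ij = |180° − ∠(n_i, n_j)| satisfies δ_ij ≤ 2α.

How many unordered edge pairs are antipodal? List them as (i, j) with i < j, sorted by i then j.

count = 2; pairs: (0,3), (2,4)

α = atan 0.25 = 14.04°;  2α = 28.07°
n_0 = (-0.9983, -0.0584)
n_1 = (-0.4406, -0.8977)
n_2 = (+0.6097, -0.7926)
n_3 = (+0.9724, +0.2335)
n_4 = (-0.4311, +0.9023)
  (0,1): δ = 119.49°  ·
  (0,2): δ = 55.78°  ·
  (0,3): δ = 10.15°  ✓
  (0,4): δ = 112.19°  ·
  (1,2): δ = 116.29°  ·
  (1,3): δ = 50.35°  ·
  (1,4): δ = 51.68°  ·
  (2,3): δ = 114.07°  ·
  (2,4): δ = 12.03°  ✓
  (3,4): δ = 77.96°  ·
antipodal pairs: 2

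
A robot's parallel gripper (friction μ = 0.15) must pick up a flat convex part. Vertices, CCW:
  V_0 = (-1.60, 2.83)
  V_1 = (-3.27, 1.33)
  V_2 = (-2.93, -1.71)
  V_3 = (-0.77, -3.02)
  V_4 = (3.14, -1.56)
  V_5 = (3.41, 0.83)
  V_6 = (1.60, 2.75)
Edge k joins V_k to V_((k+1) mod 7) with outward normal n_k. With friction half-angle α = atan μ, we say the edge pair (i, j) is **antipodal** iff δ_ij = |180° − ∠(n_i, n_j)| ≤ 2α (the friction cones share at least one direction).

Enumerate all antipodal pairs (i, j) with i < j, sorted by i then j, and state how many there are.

α = atan 0.15 = 8.53°;  2α = 17.06°
n_0 = (-0.6682, +0.7440)
n_1 = (-0.9938, -0.1111)
n_2 = (-0.5186, -0.8550)
n_3 = (+0.3498, -0.9368)
n_4 = (+0.9937, -0.1123)
n_5 = (+0.7276, +0.6860)
n_6 = (+0.0250, +0.9997)
  (0,1): δ = 125.55°  ·
  (0,2): δ = 73.17°  ·
  (0,3): δ = 21.45°  ·
  (0,4): δ = 41.62°  ·
  (0,5): δ = 91.38°  ·
  (0,6): δ = 136.64°  ·
  (1,2): δ = 127.62°  ·
  (1,3): δ = 75.91°  ·
  (1,4): δ = 12.83°  ✓
  (1,5): δ = 36.93°  ·
  (1,6): δ = 82.19°  ·
  (2,3): δ = 128.29°  ·
  (2,4): δ = 65.21°  ·
  (2,5): δ = 15.45°  ✓
  (2,6): δ = 29.80°  ·
  (3,4): δ = 116.92°  ·
  (3,5): δ = 67.16°  ·
  (3,6): δ = 21.91°  ·
  (4,5): δ = 130.24°  ·
  (4,6): δ = 84.99°  ·
  (5,6): δ = 134.74°  ·
antipodal pairs: 2

count = 2; pairs: (1,4), (2,5)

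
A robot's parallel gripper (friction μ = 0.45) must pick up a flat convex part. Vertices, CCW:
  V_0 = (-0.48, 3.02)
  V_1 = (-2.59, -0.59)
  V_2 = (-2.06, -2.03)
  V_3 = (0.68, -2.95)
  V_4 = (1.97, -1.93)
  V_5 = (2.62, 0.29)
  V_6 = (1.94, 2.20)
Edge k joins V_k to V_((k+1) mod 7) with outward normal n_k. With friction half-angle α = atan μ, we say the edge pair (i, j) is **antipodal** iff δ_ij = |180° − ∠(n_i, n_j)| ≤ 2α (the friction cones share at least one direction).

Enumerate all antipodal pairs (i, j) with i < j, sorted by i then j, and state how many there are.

α = atan 0.45 = 24.23°;  2α = 48.46°
n_0 = (-0.8633, +0.5046)
n_1 = (-0.9385, -0.3454)
n_2 = (-0.3183, -0.9480)
n_3 = (+0.6202, -0.7844)
n_4 = (+0.9597, -0.2810)
n_5 = (+0.9421, +0.3354)
n_6 = (+0.3209, +0.9471)
  (0,1): δ = 129.49°  ·
  (0,2): δ = 78.25°  ·
  (0,3): δ = 21.36°  ✓
  (0,4): δ = 13.99°  ✓
  (0,5): δ = 49.90°  ·
  (0,6): δ = 101.59°  ·
  (1,2): δ = 128.77°  ·
  (1,3): δ = 71.87°  ·
  (1,4): δ = 36.53°  ✓
  (1,5): δ = 0.61°  ✓
  (1,6): δ = 51.07°  ·
  (2,3): δ = 123.11°  ·
  (2,4): δ = 87.76°  ·
  (2,5): δ = 51.84°  ·
  (2,6): δ = 0.16°  ✓
  (3,4): δ = 144.65°  ·
  (3,5): δ = 108.74°  ·
  (3,6): δ = 57.05°  ·
  (4,5): δ = 144.08°  ·
  (4,6): δ = 92.40°  ·
  (5,6): δ = 128.32°  ·
antipodal pairs: 5

count = 5; pairs: (0,3), (0,4), (1,4), (1,5), (2,6)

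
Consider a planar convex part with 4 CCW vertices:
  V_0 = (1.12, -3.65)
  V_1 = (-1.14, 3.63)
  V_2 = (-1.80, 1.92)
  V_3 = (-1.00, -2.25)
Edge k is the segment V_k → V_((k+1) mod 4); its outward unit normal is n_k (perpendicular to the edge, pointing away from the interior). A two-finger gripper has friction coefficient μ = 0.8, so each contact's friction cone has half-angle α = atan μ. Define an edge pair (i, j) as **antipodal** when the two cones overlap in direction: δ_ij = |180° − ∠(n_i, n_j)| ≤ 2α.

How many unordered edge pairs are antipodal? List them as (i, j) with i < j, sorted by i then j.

α = atan 0.8 = 38.66°;  2α = 77.32°
n_0 = (+0.9550, +0.2965)
n_1 = (-0.9329, +0.3601)
n_2 = (-0.9821, -0.1884)
n_3 = (-0.5511, -0.8345)
  (0,1): δ = 38.35°  ✓
  (0,2): δ = 6.39°  ✓
  (0,3): δ = 39.31°  ✓
  (1,2): δ = 148.04°  ·
  (1,3): δ = 102.34°  ·
  (2,3): δ = 134.30°  ·
antipodal pairs: 3

count = 3; pairs: (0,1), (0,2), (0,3)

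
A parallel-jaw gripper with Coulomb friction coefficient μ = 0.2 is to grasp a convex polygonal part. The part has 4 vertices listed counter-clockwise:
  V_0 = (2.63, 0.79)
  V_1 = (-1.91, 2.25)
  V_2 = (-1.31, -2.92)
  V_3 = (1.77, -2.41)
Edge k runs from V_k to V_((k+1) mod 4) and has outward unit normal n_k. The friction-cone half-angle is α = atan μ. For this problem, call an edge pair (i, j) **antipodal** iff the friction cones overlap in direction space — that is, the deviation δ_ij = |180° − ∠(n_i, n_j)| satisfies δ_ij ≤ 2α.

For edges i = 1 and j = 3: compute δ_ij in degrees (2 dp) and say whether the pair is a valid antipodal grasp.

α = atan 0.2 = 11.31°;  2α = 22.62°
edge 1: e_1 = (+0.60, -5.17);  n_1 = (-0.9933, -0.1153)
edge 3: e_3 = (+0.86, +3.20);  n_3 = (+0.9657, -0.2595)
∠(n_1, n_3) = 158.34°
δ = |180° − 158.34°| = 21.66°
21.66° ≤ 2α = 22.62°  →  valid

δ = 21.66°, valid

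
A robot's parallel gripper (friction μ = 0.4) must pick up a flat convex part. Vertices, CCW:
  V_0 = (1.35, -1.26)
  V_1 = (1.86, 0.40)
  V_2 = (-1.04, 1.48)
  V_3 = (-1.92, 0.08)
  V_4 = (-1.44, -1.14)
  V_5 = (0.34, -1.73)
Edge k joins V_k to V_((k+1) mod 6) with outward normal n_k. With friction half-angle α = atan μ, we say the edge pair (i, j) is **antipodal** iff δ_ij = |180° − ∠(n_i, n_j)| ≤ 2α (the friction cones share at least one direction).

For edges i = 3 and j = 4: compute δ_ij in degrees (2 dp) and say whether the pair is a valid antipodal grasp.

δ = 129.82°, invalid

α = atan 0.4 = 21.80°;  2α = 43.60°
edge 3: e_3 = (+0.48, -1.22);  n_3 = (-0.9306, -0.3661)
edge 4: e_4 = (+1.78, -0.59);  n_4 = (-0.3146, -0.9492)
∠(n_3, n_4) = 50.18°
δ = |180° − 50.18°| = 129.82°
129.82° > 2α = 43.60°  →  invalid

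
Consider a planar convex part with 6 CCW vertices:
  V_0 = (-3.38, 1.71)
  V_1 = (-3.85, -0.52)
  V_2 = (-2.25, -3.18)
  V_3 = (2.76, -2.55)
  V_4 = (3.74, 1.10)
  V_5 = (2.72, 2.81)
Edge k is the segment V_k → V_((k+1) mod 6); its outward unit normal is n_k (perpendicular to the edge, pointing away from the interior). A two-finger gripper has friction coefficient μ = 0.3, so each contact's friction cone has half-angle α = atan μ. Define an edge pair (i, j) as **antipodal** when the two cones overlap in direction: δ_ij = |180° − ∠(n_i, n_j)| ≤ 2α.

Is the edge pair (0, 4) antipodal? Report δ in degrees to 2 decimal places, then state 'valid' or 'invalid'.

δ = 42.72°, invalid

α = atan 0.3 = 16.70°;  2α = 33.40°
edge 0: e_0 = (-0.47, -2.23);  n_0 = (-0.9785, +0.2062)
edge 4: e_4 = (-1.02, +1.71);  n_4 = (+0.8588, +0.5123)
∠(n_0, n_4) = 137.28°
δ = |180° − 137.28°| = 42.72°
42.72° > 2α = 33.40°  →  invalid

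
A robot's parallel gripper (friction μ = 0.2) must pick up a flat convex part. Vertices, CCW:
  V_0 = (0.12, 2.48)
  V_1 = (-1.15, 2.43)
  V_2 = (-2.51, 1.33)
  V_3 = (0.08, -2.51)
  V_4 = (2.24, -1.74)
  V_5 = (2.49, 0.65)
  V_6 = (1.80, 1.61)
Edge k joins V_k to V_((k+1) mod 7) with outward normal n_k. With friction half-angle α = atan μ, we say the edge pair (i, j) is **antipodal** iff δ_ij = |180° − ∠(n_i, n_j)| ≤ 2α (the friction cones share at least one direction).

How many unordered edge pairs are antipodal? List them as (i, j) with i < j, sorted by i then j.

α = atan 0.2 = 11.31°;  2α = 22.62°
n_0 = (-0.0393, +0.9992)
n_1 = (-0.6289, +0.7775)
n_2 = (-0.8290, -0.5592)
n_3 = (+0.3358, -0.9419)
n_4 = (+0.9946, -0.1040)
n_5 = (+0.8120, +0.5836)
n_6 = (+0.4599, +0.8880)
  (0,1): δ = 143.29°  ·
  (0,2): δ = 58.26°  ·
  (0,3): δ = 17.37°  ✓
  (0,4): δ = 81.77°  ·
  (0,5): δ = 123.45°  ·
  (0,6): δ = 150.37°  ·
  (1,2): δ = 94.97°  ·
  (1,3): δ = 19.35°  ✓
  (1,4): δ = 45.06°  ·
  (1,5): δ = 86.74°  ·
  (1,6): δ = 113.66°  ·
  (2,3): δ = 104.38°  ·
  (2,4): δ = 39.97°  ·
  (2,5): δ = 1.71°  ✓
  (2,6): δ = 28.62°  ·
  (3,4): δ = 115.59°  ·
  (3,5): δ = 73.91°  ·
  (3,6): δ = 47.00°  ·
  (4,5): δ = 138.32°  ·
  (4,6): δ = 111.41°  ·
  (5,6): δ = 153.08°  ·
antipodal pairs: 3

count = 3; pairs: (0,3), (1,3), (2,5)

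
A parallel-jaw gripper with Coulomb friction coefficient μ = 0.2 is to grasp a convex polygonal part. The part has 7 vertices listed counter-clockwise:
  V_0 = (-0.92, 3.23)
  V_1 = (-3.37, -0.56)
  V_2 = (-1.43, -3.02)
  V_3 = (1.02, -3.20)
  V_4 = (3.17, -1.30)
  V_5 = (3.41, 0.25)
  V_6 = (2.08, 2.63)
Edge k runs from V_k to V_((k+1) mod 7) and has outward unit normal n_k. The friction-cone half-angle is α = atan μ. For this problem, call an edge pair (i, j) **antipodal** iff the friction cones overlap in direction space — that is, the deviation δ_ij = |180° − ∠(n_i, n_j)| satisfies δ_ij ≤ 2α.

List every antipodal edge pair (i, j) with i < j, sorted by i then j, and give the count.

count = 3; pairs: (0,3), (1,5), (2,6)

α = atan 0.2 = 11.31°;  2α = 22.62°
n_0 = (-0.8398, +0.5429)
n_1 = (-0.7852, -0.6192)
n_2 = (-0.0733, -0.9973)
n_3 = (+0.6622, -0.7493)
n_4 = (+0.9882, -0.1530)
n_5 = (+0.8729, +0.4878)
n_6 = (+0.1961, +0.9806)
  (0,1): δ = 108.86°  ·
  (0,2): δ = 61.32°  ·
  (0,3): δ = 15.65°  ✓
  (0,4): δ = 24.08°  ·
  (0,5): δ = 62.08°  ·
  (0,6): δ = 111.57°  ·
  (1,2): δ = 132.46°  ·
  (1,3): δ = 86.79°  ·
  (1,4): δ = 47.06°  ·
  (1,5): δ = 9.06°  ✓
  (1,6): δ = 40.43°  ·
  (2,3): δ = 134.33°  ·
  (2,4): δ = 94.60°  ·
  (2,5): δ = 56.60°  ·
  (2,6): δ = 7.11°  ✓
  (3,4): δ = 140.27°  ·
  (3,5): δ = 102.27°  ·
  (3,6): δ = 52.78°  ·
  (4,5): δ = 142.00°  ·
  (4,6): δ = 92.51°  ·
  (5,6): δ = 130.51°  ·
antipodal pairs: 3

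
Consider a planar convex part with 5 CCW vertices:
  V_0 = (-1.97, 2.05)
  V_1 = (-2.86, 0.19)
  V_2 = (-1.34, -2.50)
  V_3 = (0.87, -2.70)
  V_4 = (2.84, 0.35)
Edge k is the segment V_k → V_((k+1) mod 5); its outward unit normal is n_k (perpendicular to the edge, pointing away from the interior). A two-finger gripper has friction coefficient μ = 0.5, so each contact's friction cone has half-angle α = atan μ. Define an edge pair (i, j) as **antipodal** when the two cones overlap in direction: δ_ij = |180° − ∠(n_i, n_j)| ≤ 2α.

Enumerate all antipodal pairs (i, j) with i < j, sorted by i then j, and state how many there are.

count = 3; pairs: (0,3), (1,4), (2,4)

α = atan 0.5 = 26.57°;  2α = 53.13°
n_0 = (-0.9021, +0.4316)
n_1 = (-0.8706, -0.4920)
n_2 = (-0.0901, -0.9959)
n_3 = (+0.8400, -0.5426)
n_4 = (+0.3332, +0.9428)
  (0,1): δ = 124.96°  ·
  (0,2): δ = 69.60°  ·
  (0,3): δ = 7.29°  ✓
  (0,4): δ = 96.11°  ·
  (1,2): δ = 124.64°  ·
  (1,3): δ = 62.33°  ·
  (1,4): δ = 41.07°  ✓
  (2,3): δ = 117.69°  ·
  (2,4): δ = 14.29°  ✓
  (3,4): δ = 76.61°  ·
antipodal pairs: 3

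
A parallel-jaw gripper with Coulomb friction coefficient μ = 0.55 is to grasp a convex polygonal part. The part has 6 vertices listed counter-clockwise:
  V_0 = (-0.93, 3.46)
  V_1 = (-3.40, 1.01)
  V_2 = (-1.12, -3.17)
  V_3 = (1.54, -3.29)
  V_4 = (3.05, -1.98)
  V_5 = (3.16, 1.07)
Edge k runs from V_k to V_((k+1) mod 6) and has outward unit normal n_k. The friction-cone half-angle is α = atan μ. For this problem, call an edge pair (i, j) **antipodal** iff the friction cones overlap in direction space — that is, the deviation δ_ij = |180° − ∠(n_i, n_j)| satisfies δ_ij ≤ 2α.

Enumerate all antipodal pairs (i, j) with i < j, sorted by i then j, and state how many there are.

α = atan 0.55 = 28.81°;  2α = 57.62°
n_0 = (-0.7042, +0.7100)
n_1 = (-0.8779, -0.4789)
n_2 = (-0.0451, -0.9990)
n_3 = (+0.6553, -0.7554)
n_4 = (+0.9994, -0.0360)
n_5 = (+0.5045, +0.8634)
  (0,1): δ = 106.16°  ·
  (0,2): δ = 47.35°  ✓
  (0,3): δ = 3.82°  ✓
  (0,4): δ = 43.17°  ✓
  (0,5): δ = 104.93°  ·
  (1,2): δ = 121.19°  ·
  (1,3): δ = 77.67°  ·
  (1,4): δ = 30.68°  ✓
  (1,5): δ = 31.09°  ✓
  (2,3): δ = 136.47°  ·
  (2,4): δ = 89.48°  ·
  (2,5): δ = 27.72°  ✓
  (3,4): δ = 133.01°  ·
  (3,5): δ = 71.24°  ·
  (4,5): δ = 118.23°  ·
antipodal pairs: 6

count = 6; pairs: (0,2), (0,3), (0,4), (1,4), (1,5), (2,5)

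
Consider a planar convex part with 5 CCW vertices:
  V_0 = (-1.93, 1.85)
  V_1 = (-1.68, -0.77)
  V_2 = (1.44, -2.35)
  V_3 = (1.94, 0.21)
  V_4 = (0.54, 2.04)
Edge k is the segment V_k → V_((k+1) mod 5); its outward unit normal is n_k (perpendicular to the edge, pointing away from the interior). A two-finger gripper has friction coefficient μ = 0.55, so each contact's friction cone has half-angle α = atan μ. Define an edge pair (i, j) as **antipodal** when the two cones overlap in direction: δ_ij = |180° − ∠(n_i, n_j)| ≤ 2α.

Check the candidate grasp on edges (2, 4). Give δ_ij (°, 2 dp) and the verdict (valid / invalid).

δ = 74.55°, invalid

α = atan 0.55 = 28.81°;  2α = 57.62°
edge 2: e_2 = (+0.50, +2.56);  n_2 = (+0.9815, -0.1917)
edge 4: e_4 = (-2.47, -0.19);  n_4 = (-0.0767, +0.9971)
∠(n_2, n_4) = 105.45°
δ = |180° − 105.45°| = 74.55°
74.55° > 2α = 57.62°  →  invalid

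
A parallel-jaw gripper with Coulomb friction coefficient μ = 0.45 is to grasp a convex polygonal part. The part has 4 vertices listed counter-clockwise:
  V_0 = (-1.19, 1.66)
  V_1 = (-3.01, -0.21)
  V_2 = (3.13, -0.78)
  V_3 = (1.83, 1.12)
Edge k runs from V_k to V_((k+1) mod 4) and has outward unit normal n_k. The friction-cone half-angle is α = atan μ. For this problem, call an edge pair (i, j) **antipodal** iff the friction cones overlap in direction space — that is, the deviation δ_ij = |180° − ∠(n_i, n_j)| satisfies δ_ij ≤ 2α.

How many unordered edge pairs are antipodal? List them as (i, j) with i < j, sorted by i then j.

count = 1; pairs: (1,3)

α = atan 0.45 = 24.23°;  2α = 48.46°
n_0 = (-0.7166, +0.6975)
n_1 = (-0.0924, -0.9957)
n_2 = (+0.8253, +0.5647)
n_3 = (+0.1760, +0.9844)
  (0,1): δ = 51.08°  ·
  (0,2): δ = 78.60°  ·
  (0,3): δ = 124.09°  ·
  (1,2): δ = 50.32°  ·
  (1,3): δ = 4.83°  ✓
  (2,3): δ = 134.52°  ·
antipodal pairs: 1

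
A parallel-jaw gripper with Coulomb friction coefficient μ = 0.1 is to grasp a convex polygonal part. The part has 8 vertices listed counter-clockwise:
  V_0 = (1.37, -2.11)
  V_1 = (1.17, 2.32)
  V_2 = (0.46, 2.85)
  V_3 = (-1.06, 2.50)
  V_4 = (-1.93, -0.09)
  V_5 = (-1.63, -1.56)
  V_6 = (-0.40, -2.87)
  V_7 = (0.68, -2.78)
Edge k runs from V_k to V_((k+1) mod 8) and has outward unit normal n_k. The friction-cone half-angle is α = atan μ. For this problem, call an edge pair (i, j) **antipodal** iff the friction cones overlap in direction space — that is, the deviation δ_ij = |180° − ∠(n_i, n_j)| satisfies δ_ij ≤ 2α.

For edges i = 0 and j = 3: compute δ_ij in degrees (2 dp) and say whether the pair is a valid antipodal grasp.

α = atan 0.1 = 5.71°;  2α = 11.42°
edge 0: e_0 = (-0.20, +4.43);  n_0 = (+0.9990, +0.0451)
edge 3: e_3 = (-0.87, -2.59);  n_3 = (-0.9479, +0.3184)
∠(n_0, n_3) = 158.85°
δ = |180° − 158.85°| = 21.15°
21.15° > 2α = 11.42°  →  invalid

δ = 21.15°, invalid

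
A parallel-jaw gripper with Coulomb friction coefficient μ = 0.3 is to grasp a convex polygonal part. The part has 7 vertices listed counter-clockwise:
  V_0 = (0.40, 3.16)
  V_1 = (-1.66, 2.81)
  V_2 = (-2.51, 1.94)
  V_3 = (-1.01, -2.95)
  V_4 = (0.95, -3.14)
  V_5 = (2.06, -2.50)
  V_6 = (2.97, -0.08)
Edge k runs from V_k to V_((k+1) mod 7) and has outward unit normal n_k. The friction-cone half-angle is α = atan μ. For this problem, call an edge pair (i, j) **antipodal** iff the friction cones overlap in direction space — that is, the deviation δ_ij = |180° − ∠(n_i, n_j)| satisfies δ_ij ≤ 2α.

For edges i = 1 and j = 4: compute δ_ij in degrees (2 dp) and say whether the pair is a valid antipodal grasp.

α = atan 0.3 = 16.70°;  2α = 33.40°
edge 1: e_1 = (-0.85, -0.87);  n_1 = (-0.7153, +0.6988)
edge 4: e_4 = (+1.11, +0.64);  n_4 = (+0.4995, -0.8663)
∠(n_1, n_4) = 164.30°
δ = |180° − 164.30°| = 15.70°
15.70° ≤ 2α = 33.40°  →  valid

δ = 15.70°, valid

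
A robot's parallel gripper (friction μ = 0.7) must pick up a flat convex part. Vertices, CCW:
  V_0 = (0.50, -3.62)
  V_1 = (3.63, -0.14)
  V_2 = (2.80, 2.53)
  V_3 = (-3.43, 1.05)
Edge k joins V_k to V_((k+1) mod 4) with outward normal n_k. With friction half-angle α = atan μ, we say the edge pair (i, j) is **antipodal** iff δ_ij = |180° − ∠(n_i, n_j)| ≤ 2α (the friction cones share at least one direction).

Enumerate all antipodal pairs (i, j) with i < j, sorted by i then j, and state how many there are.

α = atan 0.7 = 34.99°;  2α = 69.98°
n_0 = (+0.7435, -0.6687)
n_1 = (+0.9549, +0.2968)
n_2 = (-0.2311, +0.9729)
n_3 = (-0.7651, -0.6439)
  (0,1): δ = 120.76°  ·
  (0,2): δ = 34.67°  ✓
  (0,3): δ = 82.05°  ·
  (1,2): δ = 93.90°  ·
  (1,3): δ = 22.81°  ✓
  (2,3): δ = 63.28°  ✓
antipodal pairs: 3

count = 3; pairs: (0,2), (1,3), (2,3)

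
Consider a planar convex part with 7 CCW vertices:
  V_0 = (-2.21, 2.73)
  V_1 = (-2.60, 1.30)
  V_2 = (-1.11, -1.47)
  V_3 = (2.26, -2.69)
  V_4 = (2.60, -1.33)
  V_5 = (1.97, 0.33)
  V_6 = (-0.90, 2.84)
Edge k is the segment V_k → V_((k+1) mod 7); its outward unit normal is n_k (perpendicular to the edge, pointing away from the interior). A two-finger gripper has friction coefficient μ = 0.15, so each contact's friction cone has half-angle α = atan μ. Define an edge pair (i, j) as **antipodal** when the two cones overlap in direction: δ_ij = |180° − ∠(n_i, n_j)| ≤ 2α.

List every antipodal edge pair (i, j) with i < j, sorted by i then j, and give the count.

α = atan 0.15 = 8.53°;  2α = 17.06°
n_0 = (-0.9648, +0.2631)
n_1 = (-0.8807, -0.4737)
n_2 = (-0.3404, -0.9403)
n_3 = (+0.9701, -0.2425)
n_4 = (+0.9349, +0.3548)
n_5 = (+0.6583, +0.7527)
n_6 = (-0.0837, +0.9965)
  (0,1): δ = 136.47°  ·
  (0,2): δ = 94.65°  ·
  (0,3): δ = 1.22°  ✓
  (0,4): δ = 36.04°  ·
  (0,5): δ = 64.08°  ·
  (0,6): δ = 110.05°  ·
  (1,2): δ = 138.18°  ·
  (1,3): δ = 42.31°  ·
  (1,4): δ = 7.49°  ✓
  (1,5): δ = 20.55°  ·
  (1,6): δ = 66.52°  ·
  (2,3): δ = 84.14°  ·
  (2,4): δ = 49.32°  ·
  (2,5): δ = 21.27°  ·
  (2,6): δ = 24.70°  ·
  (3,4): δ = 145.18°  ·
  (3,5): δ = 117.14°  ·
  (3,6): δ = 71.16°  ·
  (4,5): δ = 151.95°  ·
  (4,6): δ = 105.98°  ·
  (5,6): δ = 134.03°  ·
antipodal pairs: 2

count = 2; pairs: (0,3), (1,4)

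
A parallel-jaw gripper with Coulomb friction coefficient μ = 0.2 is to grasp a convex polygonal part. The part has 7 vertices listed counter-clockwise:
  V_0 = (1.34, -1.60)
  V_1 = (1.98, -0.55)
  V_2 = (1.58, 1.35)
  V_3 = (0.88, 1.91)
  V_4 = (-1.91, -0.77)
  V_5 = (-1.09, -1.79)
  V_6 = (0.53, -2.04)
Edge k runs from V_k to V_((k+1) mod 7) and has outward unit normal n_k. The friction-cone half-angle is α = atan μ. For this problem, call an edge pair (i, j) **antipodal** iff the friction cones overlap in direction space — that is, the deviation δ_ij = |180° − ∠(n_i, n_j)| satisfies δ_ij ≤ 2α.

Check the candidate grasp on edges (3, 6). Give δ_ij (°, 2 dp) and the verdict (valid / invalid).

δ = 15.34°, valid

α = atan 0.2 = 11.31°;  2α = 22.62°
edge 3: e_3 = (-2.79, -2.68);  n_3 = (-0.6927, +0.7212)
edge 6: e_6 = (+0.81, +0.44);  n_6 = (+0.4773, -0.8787)
∠(n_3, n_6) = 164.66°
δ = |180° − 164.66°| = 15.34°
15.34° ≤ 2α = 22.62°  →  valid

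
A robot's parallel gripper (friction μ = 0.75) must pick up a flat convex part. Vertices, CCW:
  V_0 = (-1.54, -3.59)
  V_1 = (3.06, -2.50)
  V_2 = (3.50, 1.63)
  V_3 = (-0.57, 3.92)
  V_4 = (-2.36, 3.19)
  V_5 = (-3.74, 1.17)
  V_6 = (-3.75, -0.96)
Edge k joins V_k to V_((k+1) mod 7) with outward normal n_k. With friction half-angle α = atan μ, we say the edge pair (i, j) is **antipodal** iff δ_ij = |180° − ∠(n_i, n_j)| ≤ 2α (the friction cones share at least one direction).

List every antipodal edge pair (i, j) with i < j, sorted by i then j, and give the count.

α = atan 0.75 = 36.87°;  2α = 73.74°
n_0 = (+0.2306, -0.9731)
n_1 = (+0.9944, -0.1059)
n_2 = (+0.4904, +0.8715)
n_3 = (-0.3776, +0.9260)
n_4 = (-0.8257, +0.5641)
n_5 = (-1.0000, +0.0047)
n_6 = (-0.7656, -0.6433)
  (0,1): δ = 109.41°  ·
  (0,2): δ = 42.70°  ✓
  (0,3): δ = 8.86°  ✓
  (0,4): δ = 42.33°  ✓
  (0,5): δ = 76.40°  ·
  (0,6): δ = 116.71°  ·
  (1,2): δ = 113.28°  ·
  (1,3): δ = 61.73°  ✓
  (1,4): δ = 28.26°  ✓
  (1,5): δ = 5.81°  ✓
  (1,6): δ = 46.12°  ✓
  (2,3): δ = 128.45°  ·
  (2,4): δ = 94.98°  ·
  (2,5): δ = 60.90°  ✓
  (2,6): δ = 20.60°  ✓
  (3,4): δ = 146.53°  ·
  (3,5): δ = 112.46°  ·
  (3,6): δ = 72.15°  ✓
  (4,5): δ = 145.93°  ·
  (4,6): δ = 105.62°  ·
  (5,6): δ = 139.69°  ·
antipodal pairs: 10

count = 10; pairs: (0,2), (0,3), (0,4), (1,3), (1,4), (1,5), (1,6), (2,5), (2,6), (3,6)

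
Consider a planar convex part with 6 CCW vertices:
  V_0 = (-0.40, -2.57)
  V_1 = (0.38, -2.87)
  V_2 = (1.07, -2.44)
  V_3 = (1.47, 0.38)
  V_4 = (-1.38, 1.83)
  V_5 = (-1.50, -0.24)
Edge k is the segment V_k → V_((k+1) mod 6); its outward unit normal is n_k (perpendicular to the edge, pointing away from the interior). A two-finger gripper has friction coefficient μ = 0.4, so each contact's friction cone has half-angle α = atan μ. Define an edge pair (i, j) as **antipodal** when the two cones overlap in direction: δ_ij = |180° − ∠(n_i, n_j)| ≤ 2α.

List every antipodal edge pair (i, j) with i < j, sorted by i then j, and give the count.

α = atan 0.4 = 21.80°;  2α = 43.60°
n_0 = (-0.3590, -0.9333)
n_1 = (+0.5289, -0.8487)
n_2 = (+0.9901, -0.1404)
n_3 = (+0.4535, +0.8913)
n_4 = (-0.9983, +0.0579)
n_5 = (-0.9043, -0.4269)
  (0,1): δ = 127.03°  ·
  (0,2): δ = 77.04°  ·
  (0,3): δ = 5.93°  ✓
  (0,4): δ = 107.72°  ·
  (0,5): δ = 136.31°  ·
  (1,2): δ = 130.00°  ·
  (1,3): δ = 58.90°  ·
  (1,4): δ = 54.75°  ·
  (1,5): δ = 83.34°  ·
  (2,3): δ = 108.89°  ·
  (2,4): δ = 4.76°  ✓
  (2,5): δ = 33.35°  ✓
  (3,4): δ = 66.35°  ·
  (3,5): δ = 37.76°  ✓
  (4,5): δ = 151.41°  ·
antipodal pairs: 4

count = 4; pairs: (0,3), (2,4), (2,5), (3,5)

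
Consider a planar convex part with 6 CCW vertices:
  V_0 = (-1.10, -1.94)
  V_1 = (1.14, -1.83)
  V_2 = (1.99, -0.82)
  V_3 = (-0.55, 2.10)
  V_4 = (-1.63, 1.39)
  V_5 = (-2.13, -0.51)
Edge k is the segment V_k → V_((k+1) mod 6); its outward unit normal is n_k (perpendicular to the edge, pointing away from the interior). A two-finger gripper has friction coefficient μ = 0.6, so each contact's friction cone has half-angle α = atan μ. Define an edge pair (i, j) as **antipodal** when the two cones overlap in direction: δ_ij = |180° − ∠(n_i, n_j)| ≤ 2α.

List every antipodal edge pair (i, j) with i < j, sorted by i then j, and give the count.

α = atan 0.6 = 30.96°;  2α = 61.93°
n_0 = (+0.0490, -0.9988)
n_1 = (+0.7651, -0.6439)
n_2 = (+0.7545, +0.6563)
n_3 = (-0.5493, +0.8356)
n_4 = (-0.9671, +0.2545)
n_5 = (-0.8114, -0.5845)
  (0,1): δ = 132.89°  ·
  (0,2): δ = 51.79°  ✓
  (0,3): δ = 30.51°  ✓
  (0,4): δ = 72.45°  ·
  (0,5): δ = 122.95°  ·
  (1,2): δ = 98.90°  ·
  (1,3): δ = 16.60°  ✓
  (1,4): δ = 25.34°  ✓
  (1,5): δ = 75.85°  ·
  (2,3): δ = 97.70°  ·
  (2,4): δ = 55.76°  ✓
  (2,5): δ = 5.25°  ✓
  (3,4): δ = 138.06°  ·
  (3,5): δ = 87.56°  ·
  (4,5): δ = 129.49°  ·
antipodal pairs: 6

count = 6; pairs: (0,2), (0,3), (1,3), (1,4), (2,4), (2,5)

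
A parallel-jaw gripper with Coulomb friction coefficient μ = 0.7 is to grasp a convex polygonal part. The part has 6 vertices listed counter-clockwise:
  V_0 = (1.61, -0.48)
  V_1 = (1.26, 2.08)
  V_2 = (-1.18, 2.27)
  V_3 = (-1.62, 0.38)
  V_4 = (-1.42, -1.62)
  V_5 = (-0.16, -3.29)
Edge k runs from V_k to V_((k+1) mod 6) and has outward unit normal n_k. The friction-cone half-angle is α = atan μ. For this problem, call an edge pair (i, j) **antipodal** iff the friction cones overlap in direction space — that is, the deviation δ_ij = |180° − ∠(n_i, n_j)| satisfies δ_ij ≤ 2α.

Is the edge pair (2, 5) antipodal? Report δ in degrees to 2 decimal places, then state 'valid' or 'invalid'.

δ = 19.10°, valid

α = atan 0.7 = 34.99°;  2α = 69.98°
edge 2: e_2 = (-0.44, -1.89);  n_2 = (-0.9740, +0.2267)
edge 5: e_5 = (+1.77, +2.81);  n_5 = (+0.8461, -0.5330)
∠(n_2, n_5) = 160.90°
δ = |180° − 160.90°| = 19.10°
19.10° ≤ 2α = 69.98°  →  valid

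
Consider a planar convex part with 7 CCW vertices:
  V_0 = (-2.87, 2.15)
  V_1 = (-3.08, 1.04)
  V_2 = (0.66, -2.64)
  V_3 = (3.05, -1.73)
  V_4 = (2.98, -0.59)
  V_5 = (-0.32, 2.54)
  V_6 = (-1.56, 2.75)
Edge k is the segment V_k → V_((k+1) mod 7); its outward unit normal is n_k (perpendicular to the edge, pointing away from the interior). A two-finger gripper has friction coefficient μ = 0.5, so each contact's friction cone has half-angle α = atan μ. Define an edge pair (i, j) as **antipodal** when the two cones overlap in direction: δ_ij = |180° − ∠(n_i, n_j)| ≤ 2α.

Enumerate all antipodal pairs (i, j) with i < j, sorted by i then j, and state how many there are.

count = 6; pairs: (0,3), (1,3), (1,4), (1,5), (2,5), (2,6)

α = atan 0.5 = 26.57°;  2α = 53.13°
n_0 = (-0.9826, +0.1859)
n_1 = (-0.7014, -0.7128)
n_2 = (+0.3558, -0.9345)
n_3 = (+0.9981, +0.0613)
n_4 = (+0.6882, +0.7255)
n_5 = (+0.1670, +0.9860)
n_6 = (-0.4164, +0.9092)
  (0,1): δ = 123.82°  ·
  (0,2): δ = 58.44°  ·
  (0,3): δ = 14.23°  ✓
  (0,4): δ = 57.23°  ·
  (0,5): δ = 91.10°  ·
  (0,6): δ = 125.32°  ·
  (1,2): δ = 114.62°  ·
  (1,3): δ = 41.95°  ✓
  (1,4): δ = 1.05°  ✓
  (1,5): δ = 34.92°  ✓
  (1,6): δ = 69.15°  ·
  (2,3): δ = 107.33°  ·
  (2,4): δ = 64.33°  ·
  (2,5): δ = 30.46°  ✓
  (2,6): δ = 3.76°  ✓
  (3,4): δ = 137.00°  ·
  (3,5): δ = 103.13°  ·
  (3,6): δ = 68.91°  ·
  (4,5): δ = 146.13°  ·
  (4,6): δ = 111.91°  ·
  (5,6): δ = 145.78°  ·
antipodal pairs: 6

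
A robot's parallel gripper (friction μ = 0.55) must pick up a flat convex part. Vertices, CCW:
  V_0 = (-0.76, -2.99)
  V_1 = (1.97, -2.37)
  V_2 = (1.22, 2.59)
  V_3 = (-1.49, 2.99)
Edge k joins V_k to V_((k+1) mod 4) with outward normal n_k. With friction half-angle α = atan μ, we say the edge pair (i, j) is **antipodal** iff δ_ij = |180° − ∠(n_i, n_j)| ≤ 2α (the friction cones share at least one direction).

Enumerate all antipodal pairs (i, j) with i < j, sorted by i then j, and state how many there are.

count = 2; pairs: (0,2), (1,3)

α = atan 0.55 = 28.81°;  2α = 57.62°
n_0 = (+0.2215, -0.9752)
n_1 = (+0.9888, +0.1495)
n_2 = (+0.1460, +0.9893)
n_3 = (-0.9926, -0.1212)
  (0,1): δ = 94.20°  ·
  (0,2): δ = 21.19°  ✓
  (0,3): δ = 84.16°  ·
  (1,2): δ = 106.99°  ·
  (1,3): δ = 1.64°  ✓
  (2,3): δ = 74.64°  ·
antipodal pairs: 2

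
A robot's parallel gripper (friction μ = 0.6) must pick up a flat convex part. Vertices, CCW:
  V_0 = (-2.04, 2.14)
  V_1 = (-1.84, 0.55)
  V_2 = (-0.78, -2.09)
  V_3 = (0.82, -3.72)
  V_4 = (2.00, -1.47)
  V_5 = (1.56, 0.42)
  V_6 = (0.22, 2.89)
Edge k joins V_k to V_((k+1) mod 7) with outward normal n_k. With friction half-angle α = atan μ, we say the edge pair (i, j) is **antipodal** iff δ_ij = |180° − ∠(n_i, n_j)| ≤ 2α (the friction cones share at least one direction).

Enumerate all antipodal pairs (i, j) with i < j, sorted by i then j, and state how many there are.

α = atan 0.6 = 30.96°;  2α = 61.93°
n_0 = (-0.9922, -0.1248)
n_1 = (-0.9280, -0.3726)
n_2 = (-0.7136, -0.7005)
n_3 = (+0.8856, -0.4644)
n_4 = (+0.9740, +0.2267)
n_5 = (+0.8790, +0.4769)
n_6 = (-0.3150, +0.9491)
  (0,1): δ = 165.29°  ·
  (0,2): δ = 142.70°  ·
  (0,3): δ = 34.84°  ✓
  (0,4): δ = 5.94°  ✓
  (0,5): δ = 21.31°  ✓
  (0,6): δ = 101.19°  ·
  (1,2): δ = 157.41°  ·
  (1,3): δ = 49.55°  ✓
  (1,4): δ = 8.77°  ✓
  (1,5): δ = 6.60°  ✓
  (1,6): δ = 86.48°  ·
  (2,3): δ = 72.14°  ·
  (2,4): δ = 31.36°  ✓
  (2,5): δ = 15.99°  ✓
  (2,6): δ = 63.89°  ·
  (3,4): δ = 139.22°  ·
  (3,5): δ = 123.85°  ·
  (3,6): δ = 43.97°  ✓
  (4,5): δ = 164.62°  ·
  (4,6): δ = 84.75°  ·
  (5,6): δ = 100.12°  ·
antipodal pairs: 9

count = 9; pairs: (0,3), (0,4), (0,5), (1,3), (1,4), (1,5), (2,4), (2,5), (3,6)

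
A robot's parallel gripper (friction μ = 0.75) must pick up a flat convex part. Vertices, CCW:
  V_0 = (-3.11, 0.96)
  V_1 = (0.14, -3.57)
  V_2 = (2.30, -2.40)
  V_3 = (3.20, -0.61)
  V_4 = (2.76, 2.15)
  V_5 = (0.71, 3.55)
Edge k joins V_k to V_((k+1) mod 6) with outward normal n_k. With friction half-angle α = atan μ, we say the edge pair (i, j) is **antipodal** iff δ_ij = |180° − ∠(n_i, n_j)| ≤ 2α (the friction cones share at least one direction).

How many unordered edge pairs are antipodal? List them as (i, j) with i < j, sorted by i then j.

count = 7; pairs: (0,2), (0,3), (0,4), (1,4), (1,5), (2,5), (3,5)

α = atan 0.75 = 36.87°;  2α = 73.74°
n_0 = (-0.8125, -0.5829)
n_1 = (+0.4763, -0.8793)
n_2 = (+0.8934, -0.4492)
n_3 = (+0.9875, +0.1574)
n_4 = (+0.5640, +0.8258)
n_5 = (-0.5612, +0.8277)
  (0,1): δ = 97.21°  ·
  (0,2): δ = 62.35°  ✓
  (0,3): δ = 26.60°  ✓
  (0,4): δ = 20.01°  ✓
  (0,5): δ = 88.48°  ·
  (1,2): δ = 145.14°  ·
  (1,3): δ = 109.39°  ·
  (1,4): δ = 62.77°  ✓
  (1,5): δ = 5.69°  ✓
  (2,3): δ = 144.25°  ·
  (2,4): δ = 97.64°  ·
  (2,5): δ = 29.17°  ✓
  (3,4): δ = 133.39°  ·
  (3,5): δ = 64.92°  ✓
  (4,5): δ = 111.53°  ·
antipodal pairs: 7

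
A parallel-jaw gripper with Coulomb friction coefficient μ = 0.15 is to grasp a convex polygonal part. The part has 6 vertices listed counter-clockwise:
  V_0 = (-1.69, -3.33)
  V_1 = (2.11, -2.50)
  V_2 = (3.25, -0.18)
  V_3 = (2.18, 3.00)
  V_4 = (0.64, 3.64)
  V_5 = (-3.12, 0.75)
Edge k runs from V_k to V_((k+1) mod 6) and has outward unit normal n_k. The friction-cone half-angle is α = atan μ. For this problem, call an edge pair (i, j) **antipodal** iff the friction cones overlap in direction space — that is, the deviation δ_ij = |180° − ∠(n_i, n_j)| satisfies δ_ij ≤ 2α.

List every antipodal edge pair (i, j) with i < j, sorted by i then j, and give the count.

count = 1; pairs: (2,5)

α = atan 0.15 = 8.53°;  2α = 17.06°
n_0 = (+0.2134, -0.9770)
n_1 = (+0.8975, -0.4410)
n_2 = (+0.9478, +0.3189)
n_3 = (+0.3838, +0.9234)
n_4 = (-0.6094, +0.7929)
n_5 = (-0.9437, -0.3308)
  (0,1): δ = 128.49°  ·
  (0,2): δ = 83.72°  ·
  (0,3): δ = 34.89°  ·
  (0,4): δ = 25.23°  ·
  (0,5): δ = 96.99°  ·
  (1,2): δ = 135.23°  ·
  (1,3): δ = 86.40°  ·
  (1,4): δ = 26.28°  ·
  (1,5): δ = 45.48°  ·
  (2,3): δ = 131.16°  ·
  (2,4): δ = 71.05°  ·
  (2,5): δ = 0.72°  ✓
  (3,4): δ = 119.89°  ·
  (3,5): δ = 48.12°  ·
  (4,5): δ = 108.23°  ·
antipodal pairs: 1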